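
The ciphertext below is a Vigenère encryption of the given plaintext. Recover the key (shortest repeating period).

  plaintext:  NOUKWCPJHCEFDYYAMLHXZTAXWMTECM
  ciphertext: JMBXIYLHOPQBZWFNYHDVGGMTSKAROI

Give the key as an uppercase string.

WYHNMW

  i= 0: J-N = 22 → W
  i= 1: M-O = 24 → Y
  i= 2: B-U =  7 → H
  i= 3: X-K = 13 → N
  i= 4: I-W = 12 → M
  i= 5: Y-C = 22 → W
  i= 6: L-P = 22 → W
  i= 7: H-J = 24 → Y
  i= 8: O-H =  7 → H
  i= 9: P-C = 13 → N
  i=10: Q-E = 12 → M
  i=11: B-F = 22 → W
  i=12: Z-D = 22 → W
  i=13: W-Y = 24 → Y
  i=14: F-Y =  7 → H
  i=15: N-A = 13 → N
  i=16: Y-M = 12 → M
  i=17: H-L = 22 → W
  i=18: D-H = 22 → W
  i=19: V-X = 24 → Y
  i=20: G-Z =  7 → H
  i=21: G-T = 13 → N
  i=22: M-A = 12 → M
  i=23: T-X = 22 → W
  i=24: S-W = 22 → W
  i=25: K-M = 24 → Y
  i=26: A-T =  7 → H
  i=27: R-E = 13 → N
  i=28: O-C = 12 → M
  i=29: I-M = 22 → W
  shifts repeat with period 6: WYHNMW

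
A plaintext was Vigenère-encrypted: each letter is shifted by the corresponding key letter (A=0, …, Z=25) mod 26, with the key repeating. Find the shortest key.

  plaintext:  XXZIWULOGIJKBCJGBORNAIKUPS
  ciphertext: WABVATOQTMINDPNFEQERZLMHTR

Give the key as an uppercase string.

  i= 0: W-X = 25 → Z
  i= 1: A-X =  3 → D
  i= 2: B-Z =  2 → C
  i= 3: V-I = 13 → N
  i= 4: A-W =  4 → E
  i= 5: T-U = 25 → Z
  i= 6: O-L =  3 → D
  i= 7: Q-O =  2 → C
  i= 8: T-G = 13 → N
  i= 9: M-I =  4 → E
  i=10: I-J = 25 → Z
  i=11: N-K =  3 → D
  i=12: D-B =  2 → C
  i=13: P-C = 13 → N
  i=14: N-J =  4 → E
  i=15: F-G = 25 → Z
  i=16: E-B =  3 → D
  i=17: Q-O =  2 → C
  i=18: E-R = 13 → N
  i=19: R-N =  4 → E
  i=20: Z-A = 25 → Z
  i=21: L-I =  3 → D
  i=22: M-K =  2 → C
  i=23: H-U = 13 → N
  i=24: T-P =  4 → E
  i=25: R-S = 25 → Z
  shifts repeat with period 5: ZDCNE

ZDCNE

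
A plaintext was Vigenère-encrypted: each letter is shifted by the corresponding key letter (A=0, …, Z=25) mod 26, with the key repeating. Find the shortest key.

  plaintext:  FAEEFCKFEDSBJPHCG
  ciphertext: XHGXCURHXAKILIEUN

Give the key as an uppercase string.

SHCTX

  i= 0: X-F = 18 → S
  i= 1: H-A =  7 → H
  i= 2: G-E =  2 → C
  i= 3: X-E = 19 → T
  i= 4: C-F = 23 → X
  i= 5: U-C = 18 → S
  i= 6: R-K =  7 → H
  i= 7: H-F =  2 → C
  i= 8: X-E = 19 → T
  i= 9: A-D = 23 → X
  i=10: K-S = 18 → S
  i=11: I-B =  7 → H
  i=12: L-J =  2 → C
  i=13: I-P = 19 → T
  i=14: E-H = 23 → X
  i=15: U-C = 18 → S
  i=16: N-G =  7 → H
  shifts repeat with period 5: SHCTX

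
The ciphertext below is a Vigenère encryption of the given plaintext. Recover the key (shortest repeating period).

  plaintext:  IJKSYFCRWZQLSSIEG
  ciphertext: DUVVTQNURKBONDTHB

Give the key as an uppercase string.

VLLD

  i= 0: D-I = 21 → V
  i= 1: U-J = 11 → L
  i= 2: V-K = 11 → L
  i= 3: V-S =  3 → D
  i= 4: T-Y = 21 → V
  i= 5: Q-F = 11 → L
  i= 6: N-C = 11 → L
  i= 7: U-R =  3 → D
  i= 8: R-W = 21 → V
  i= 9: K-Z = 11 → L
  i=10: B-Q = 11 → L
  i=11: O-L =  3 → D
  i=12: N-S = 21 → V
  i=13: D-S = 11 → L
  i=14: T-I = 11 → L
  i=15: H-E =  3 → D
  i=16: B-G = 21 → V
  shifts repeat with period 4: VLLD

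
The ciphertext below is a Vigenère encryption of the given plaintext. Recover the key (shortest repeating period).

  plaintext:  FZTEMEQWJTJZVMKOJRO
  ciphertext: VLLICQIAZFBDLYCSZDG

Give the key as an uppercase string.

QMSE

  i= 0: V-F = 16 → Q
  i= 1: L-Z = 12 → M
  i= 2: L-T = 18 → S
  i= 3: I-E =  4 → E
  i= 4: C-M = 16 → Q
  i= 5: Q-E = 12 → M
  i= 6: I-Q = 18 → S
  i= 7: A-W =  4 → E
  i= 8: Z-J = 16 → Q
  i= 9: F-T = 12 → M
  i=10: B-J = 18 → S
  i=11: D-Z =  4 → E
  i=12: L-V = 16 → Q
  i=13: Y-M = 12 → M
  i=14: C-K = 18 → S
  i=15: S-O =  4 → E
  i=16: Z-J = 16 → Q
  i=17: D-R = 12 → M
  i=18: G-O = 18 → S
  shifts repeat with period 4: QMSE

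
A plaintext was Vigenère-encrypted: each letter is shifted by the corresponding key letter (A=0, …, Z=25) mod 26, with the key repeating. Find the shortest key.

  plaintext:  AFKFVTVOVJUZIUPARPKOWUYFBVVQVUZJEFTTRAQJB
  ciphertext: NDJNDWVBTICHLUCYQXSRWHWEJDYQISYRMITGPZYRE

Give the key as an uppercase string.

NYZIIDA

  i= 0: N-A = 13 → N
  i= 1: D-F = 24 → Y
  i= 2: J-K = 25 → Z
  i= 3: N-F =  8 → I
  i= 4: D-V =  8 → I
  i= 5: W-T =  3 → D
  i= 6: V-V =  0 → A
  i= 7: B-O = 13 → N
  i= 8: T-V = 24 → Y
  i= 9: I-J = 25 → Z
  i=10: C-U =  8 → I
  i=11: H-Z =  8 → I
  i=12: L-I =  3 → D
  i=13: U-U =  0 → A
  i=14: C-P = 13 → N
  i=15: Y-A = 24 → Y
  i=16: Q-R = 25 → Z
  i=17: X-P =  8 → I
  i=18: S-K =  8 → I
  i=19: R-O =  3 → D
  i=20: W-W =  0 → A
  i=21: H-U = 13 → N
  i=22: W-Y = 24 → Y
  i=23: E-F = 25 → Z
  i=24: J-B =  8 → I
  i=25: D-V =  8 → I
  i=26: Y-V =  3 → D
  i=27: Q-Q =  0 → A
  i=28: I-V = 13 → N
  i=29: S-U = 24 → Y
  i=30: Y-Z = 25 → Z
  i=31: R-J =  8 → I
  i=32: M-E =  8 → I
  i=33: I-F =  3 → D
  i=34: T-T =  0 → A
  i=35: G-T = 13 → N
  i=36: P-R = 24 → Y
  i=37: Z-A = 25 → Z
  i=38: Y-Q =  8 → I
  i=39: R-J =  8 → I
  i=40: E-B =  3 → D
  shifts repeat with period 7: NYZIIDA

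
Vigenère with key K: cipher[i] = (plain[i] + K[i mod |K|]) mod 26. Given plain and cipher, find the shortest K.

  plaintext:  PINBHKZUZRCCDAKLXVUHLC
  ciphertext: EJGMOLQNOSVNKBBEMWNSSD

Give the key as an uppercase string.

  i= 0: E-P = 15 → P
  i= 1: J-I =  1 → B
  i= 2: G-N = 19 → T
  i= 3: M-B = 11 → L
  i= 4: O-H =  7 → H
  i= 5: L-K =  1 → B
  i= 6: Q-Z = 17 → R
  i= 7: N-U = 19 → T
  i= 8: O-Z = 15 → P
  i= 9: S-R =  1 → B
  i=10: V-C = 19 → T
  i=11: N-C = 11 → L
  i=12: K-D =  7 → H
  i=13: B-A =  1 → B
  i=14: B-K = 17 → R
  i=15: E-L = 19 → T
  i=16: M-X = 15 → P
  i=17: W-V =  1 → B
  i=18: N-U = 19 → T
  i=19: S-H = 11 → L
  i=20: S-L =  7 → H
  i=21: D-C =  1 → B
  shifts repeat with period 8: PBTLHBRT

PBTLHBRT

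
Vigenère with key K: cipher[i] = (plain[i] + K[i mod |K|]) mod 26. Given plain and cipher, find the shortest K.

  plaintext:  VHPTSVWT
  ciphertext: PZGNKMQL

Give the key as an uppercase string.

  i= 0: P-V = 20 → U
  i= 1: Z-H = 18 → S
  i= 2: G-P = 17 → R
  i= 3: N-T = 20 → U
  i= 4: K-S = 18 → S
  i= 5: M-V = 17 → R
  i= 6: Q-W = 20 → U
  i= 7: L-T = 18 → S
  shifts repeat with period 3: USR

USR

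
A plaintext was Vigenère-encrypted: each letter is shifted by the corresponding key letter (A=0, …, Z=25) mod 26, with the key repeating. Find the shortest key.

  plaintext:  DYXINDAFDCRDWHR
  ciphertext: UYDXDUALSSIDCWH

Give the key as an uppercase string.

RAGPQ

  i= 0: U-D = 17 → R
  i= 1: Y-Y =  0 → A
  i= 2: D-X =  6 → G
  i= 3: X-I = 15 → P
  i= 4: D-N = 16 → Q
  i= 5: U-D = 17 → R
  i= 6: A-A =  0 → A
  i= 7: L-F =  6 → G
  i= 8: S-D = 15 → P
  i= 9: S-C = 16 → Q
  i=10: I-R = 17 → R
  i=11: D-D =  0 → A
  i=12: C-W =  6 → G
  i=13: W-H = 15 → P
  i=14: H-R = 16 → Q
  shifts repeat with period 5: RAGPQ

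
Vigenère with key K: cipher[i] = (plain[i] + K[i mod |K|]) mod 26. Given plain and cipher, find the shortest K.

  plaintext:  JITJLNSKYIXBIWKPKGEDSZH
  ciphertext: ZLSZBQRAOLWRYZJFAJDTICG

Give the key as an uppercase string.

QDZQ

  i= 0: Z-J = 16 → Q
  i= 1: L-I =  3 → D
  i= 2: S-T = 25 → Z
  i= 3: Z-J = 16 → Q
  i= 4: B-L = 16 → Q
  i= 5: Q-N =  3 → D
  i= 6: R-S = 25 → Z
  i= 7: A-K = 16 → Q
  i= 8: O-Y = 16 → Q
  i= 9: L-I =  3 → D
  i=10: W-X = 25 → Z
  i=11: R-B = 16 → Q
  i=12: Y-I = 16 → Q
  i=13: Z-W =  3 → D
  i=14: J-K = 25 → Z
  i=15: F-P = 16 → Q
  i=16: A-K = 16 → Q
  i=17: J-G =  3 → D
  i=18: D-E = 25 → Z
  i=19: T-D = 16 → Q
  i=20: I-S = 16 → Q
  i=21: C-Z =  3 → D
  i=22: G-H = 25 → Z
  shifts repeat with period 4: QDZQ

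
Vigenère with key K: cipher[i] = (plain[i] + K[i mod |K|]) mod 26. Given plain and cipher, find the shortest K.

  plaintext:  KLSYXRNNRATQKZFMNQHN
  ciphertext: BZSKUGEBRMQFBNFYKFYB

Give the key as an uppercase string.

ROAMXP

  i= 0: B-K = 17 → R
  i= 1: Z-L = 14 → O
  i= 2: S-S =  0 → A
  i= 3: K-Y = 12 → M
  i= 4: U-X = 23 → X
  i= 5: G-R = 15 → P
  i= 6: E-N = 17 → R
  i= 7: B-N = 14 → O
  i= 8: R-R =  0 → A
  i= 9: M-A = 12 → M
  i=10: Q-T = 23 → X
  i=11: F-Q = 15 → P
  i=12: B-K = 17 → R
  i=13: N-Z = 14 → O
  i=14: F-F =  0 → A
  i=15: Y-M = 12 → M
  i=16: K-N = 23 → X
  i=17: F-Q = 15 → P
  i=18: Y-H = 17 → R
  i=19: B-N = 14 → O
  shifts repeat with period 6: ROAMXP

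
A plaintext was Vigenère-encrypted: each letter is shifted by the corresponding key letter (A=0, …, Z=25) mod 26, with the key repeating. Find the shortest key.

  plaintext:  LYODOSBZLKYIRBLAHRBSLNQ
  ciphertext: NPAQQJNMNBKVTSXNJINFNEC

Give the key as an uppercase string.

CRMN

  i= 0: N-L =  2 → C
  i= 1: P-Y = 17 → R
  i= 2: A-O = 12 → M
  i= 3: Q-D = 13 → N
  i= 4: Q-O =  2 → C
  i= 5: J-S = 17 → R
  i= 6: N-B = 12 → M
  i= 7: M-Z = 13 → N
  i= 8: N-L =  2 → C
  i= 9: B-K = 17 → R
  i=10: K-Y = 12 → M
  i=11: V-I = 13 → N
  i=12: T-R =  2 → C
  i=13: S-B = 17 → R
  i=14: X-L = 12 → M
  i=15: N-A = 13 → N
  i=16: J-H =  2 → C
  i=17: I-R = 17 → R
  i=18: N-B = 12 → M
  i=19: F-S = 13 → N
  i=20: N-L =  2 → C
  i=21: E-N = 17 → R
  i=22: C-Q = 12 → M
  shifts repeat with period 4: CRMN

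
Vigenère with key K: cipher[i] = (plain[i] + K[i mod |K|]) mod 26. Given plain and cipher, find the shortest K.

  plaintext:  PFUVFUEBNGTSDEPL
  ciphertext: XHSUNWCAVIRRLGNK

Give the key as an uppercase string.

  i= 0: X-P =  8 → I
  i= 1: H-F =  2 → C
  i= 2: S-U = 24 → Y
  i= 3: U-V = 25 → Z
  i= 4: N-F =  8 → I
  i= 5: W-U =  2 → C
  i= 6: C-E = 24 → Y
  i= 7: A-B = 25 → Z
  i= 8: V-N =  8 → I
  i= 9: I-G =  2 → C
  i=10: R-T = 24 → Y
  i=11: R-S = 25 → Z
  i=12: L-D =  8 → I
  i=13: G-E =  2 → C
  i=14: N-P = 24 → Y
  i=15: K-L = 25 → Z
  shifts repeat with period 4: ICYZ

ICYZ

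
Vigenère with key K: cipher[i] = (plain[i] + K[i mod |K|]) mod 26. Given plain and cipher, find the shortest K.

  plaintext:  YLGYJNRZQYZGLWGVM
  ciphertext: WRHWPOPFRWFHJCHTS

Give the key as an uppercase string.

  i= 0: W-Y = 24 → Y
  i= 1: R-L =  6 → G
  i= 2: H-G =  1 → B
  i= 3: W-Y = 24 → Y
  i= 4: P-J =  6 → G
  i= 5: O-N =  1 → B
  i= 6: P-R = 24 → Y
  i= 7: F-Z =  6 → G
  i= 8: R-Q =  1 → B
  i= 9: W-Y = 24 → Y
  i=10: F-Z =  6 → G
  i=11: H-G =  1 → B
  i=12: J-L = 24 → Y
  i=13: C-W =  6 → G
  i=14: H-G =  1 → B
  i=15: T-V = 24 → Y
  i=16: S-M =  6 → G
  shifts repeat with period 3: YGB

YGB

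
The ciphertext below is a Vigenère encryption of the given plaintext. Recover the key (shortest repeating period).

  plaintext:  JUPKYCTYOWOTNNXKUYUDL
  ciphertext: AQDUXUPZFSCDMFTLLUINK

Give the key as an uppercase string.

  i= 0: A-J = 17 → R
  i= 1: Q-U = 22 → W
  i= 2: D-P = 14 → O
  i= 3: U-K = 10 → K
  i= 4: X-Y = 25 → Z
  i= 5: U-C = 18 → S
  i= 6: P-T = 22 → W
  i= 7: Z-Y =  1 → B
  i= 8: F-O = 17 → R
  i= 9: S-W = 22 → W
  i=10: C-O = 14 → O
  i=11: D-T = 10 → K
  i=12: M-N = 25 → Z
  i=13: F-N = 18 → S
  i=14: T-X = 22 → W
  i=15: L-K =  1 → B
  i=16: L-U = 17 → R
  i=17: U-Y = 22 → W
  i=18: I-U = 14 → O
  i=19: N-D = 10 → K
  i=20: K-L = 25 → Z
  shifts repeat with period 8: RWOKZSWB

RWOKZSWB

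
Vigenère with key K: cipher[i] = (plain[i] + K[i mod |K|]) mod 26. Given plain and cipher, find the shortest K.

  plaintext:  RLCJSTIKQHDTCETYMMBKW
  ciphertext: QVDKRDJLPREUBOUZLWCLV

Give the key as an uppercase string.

  i= 0: Q-R = 25 → Z
  i= 1: V-L = 10 → K
  i= 2: D-C =  1 → B
  i= 3: K-J =  1 → B
  i= 4: R-S = 25 → Z
  i= 5: D-T = 10 → K
  i= 6: J-I =  1 → B
  i= 7: L-K =  1 → B
  i= 8: P-Q = 25 → Z
  i= 9: R-H = 10 → K
  i=10: E-D =  1 → B
  i=11: U-T =  1 → B
  i=12: B-C = 25 → Z
  i=13: O-E = 10 → K
  i=14: U-T =  1 → B
  i=15: Z-Y =  1 → B
  i=16: L-M = 25 → Z
  i=17: W-M = 10 → K
  i=18: C-B =  1 → B
  i=19: L-K =  1 → B
  i=20: V-W = 25 → Z
  shifts repeat with period 4: ZKBB

ZKBB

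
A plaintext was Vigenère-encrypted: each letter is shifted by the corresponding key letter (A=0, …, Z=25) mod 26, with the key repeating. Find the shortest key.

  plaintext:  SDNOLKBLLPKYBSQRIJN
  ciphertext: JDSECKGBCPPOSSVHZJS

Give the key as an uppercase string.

RAFQ

  i= 0: J-S = 17 → R
  i= 1: D-D =  0 → A
  i= 2: S-N =  5 → F
  i= 3: E-O = 16 → Q
  i= 4: C-L = 17 → R
  i= 5: K-K =  0 → A
  i= 6: G-B =  5 → F
  i= 7: B-L = 16 → Q
  i= 8: C-L = 17 → R
  i= 9: P-P =  0 → A
  i=10: P-K =  5 → F
  i=11: O-Y = 16 → Q
  i=12: S-B = 17 → R
  i=13: S-S =  0 → A
  i=14: V-Q =  5 → F
  i=15: H-R = 16 → Q
  i=16: Z-I = 17 → R
  i=17: J-J =  0 → A
  i=18: S-N =  5 → F
  shifts repeat with period 4: RAFQ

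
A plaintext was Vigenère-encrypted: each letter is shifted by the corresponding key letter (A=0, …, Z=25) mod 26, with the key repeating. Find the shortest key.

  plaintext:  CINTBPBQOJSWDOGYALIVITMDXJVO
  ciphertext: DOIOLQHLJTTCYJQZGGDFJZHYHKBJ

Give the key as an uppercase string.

BGVVK

  i= 0: D-C =  1 → B
  i= 1: O-I =  6 → G
  i= 2: I-N = 21 → V
  i= 3: O-T = 21 → V
  i= 4: L-B = 10 → K
  i= 5: Q-P =  1 → B
  i= 6: H-B =  6 → G
  i= 7: L-Q = 21 → V
  i= 8: J-O = 21 → V
  i= 9: T-J = 10 → K
  i=10: T-S =  1 → B
  i=11: C-W =  6 → G
  i=12: Y-D = 21 → V
  i=13: J-O = 21 → V
  i=14: Q-G = 10 → K
  i=15: Z-Y =  1 → B
  i=16: G-A =  6 → G
  i=17: G-L = 21 → V
  i=18: D-I = 21 → V
  i=19: F-V = 10 → K
  i=20: J-I =  1 → B
  i=21: Z-T =  6 → G
  i=22: H-M = 21 → V
  i=23: Y-D = 21 → V
  i=24: H-X = 10 → K
  i=25: K-J =  1 → B
  i=26: B-V =  6 → G
  i=27: J-O = 21 → V
  shifts repeat with period 5: BGVVK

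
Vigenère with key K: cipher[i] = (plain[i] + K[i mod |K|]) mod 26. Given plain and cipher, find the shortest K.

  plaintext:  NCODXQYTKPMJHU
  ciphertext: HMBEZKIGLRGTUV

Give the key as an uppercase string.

UKNBC

  i= 0: H-N = 20 → U
  i= 1: M-C = 10 → K
  i= 2: B-O = 13 → N
  i= 3: E-D =  1 → B
  i= 4: Z-X =  2 → C
  i= 5: K-Q = 20 → U
  i= 6: I-Y = 10 → K
  i= 7: G-T = 13 → N
  i= 8: L-K =  1 → B
  i= 9: R-P =  2 → C
  i=10: G-M = 20 → U
  i=11: T-J = 10 → K
  i=12: U-H = 13 → N
  i=13: V-U =  1 → B
  shifts repeat with period 5: UKNBC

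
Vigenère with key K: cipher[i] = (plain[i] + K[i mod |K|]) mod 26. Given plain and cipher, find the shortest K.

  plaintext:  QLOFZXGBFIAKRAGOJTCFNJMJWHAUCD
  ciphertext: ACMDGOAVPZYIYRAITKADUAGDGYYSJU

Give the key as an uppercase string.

  i= 0: A-Q = 10 → K
  i= 1: C-L = 17 → R
  i= 2: M-O = 24 → Y
  i= 3: D-F = 24 → Y
  i= 4: G-Z =  7 → H
  i= 5: O-X = 17 → R
  i= 6: A-G = 20 → U
  i= 7: V-B = 20 → U
  i= 8: P-F = 10 → K
  i= 9: Z-I = 17 → R
  i=10: Y-A = 24 → Y
  i=11: I-K = 24 → Y
  i=12: Y-R =  7 → H
  i=13: R-A = 17 → R
  i=14: A-G = 20 → U
  i=15: I-O = 20 → U
  i=16: T-J = 10 → K
  i=17: K-T = 17 → R
  i=18: A-C = 24 → Y
  i=19: D-F = 24 → Y
  i=20: U-N =  7 → H
  i=21: A-J = 17 → R
  i=22: G-M = 20 → U
  i=23: D-J = 20 → U
  i=24: G-W = 10 → K
  i=25: Y-H = 17 → R
  i=26: Y-A = 24 → Y
  i=27: S-U = 24 → Y
  i=28: J-C =  7 → H
  i=29: U-D = 17 → R
  shifts repeat with period 8: KRYYHRUU

KRYYHRUU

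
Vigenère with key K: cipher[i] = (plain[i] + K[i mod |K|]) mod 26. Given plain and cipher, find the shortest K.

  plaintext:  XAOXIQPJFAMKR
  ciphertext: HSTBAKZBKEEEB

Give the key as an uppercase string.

  i= 0: H-X = 10 → K
  i= 1: S-A = 18 → S
  i= 2: T-O =  5 → F
  i= 3: B-X =  4 → E
  i= 4: A-I = 18 → S
  i= 5: K-Q = 20 → U
  i= 6: Z-P = 10 → K
  i= 7: B-J = 18 → S
  i= 8: K-F =  5 → F
  i= 9: E-A =  4 → E
  i=10: E-M = 18 → S
  i=11: E-K = 20 → U
  i=12: B-R = 10 → K
  shifts repeat with period 6: KSFESU

KSFESU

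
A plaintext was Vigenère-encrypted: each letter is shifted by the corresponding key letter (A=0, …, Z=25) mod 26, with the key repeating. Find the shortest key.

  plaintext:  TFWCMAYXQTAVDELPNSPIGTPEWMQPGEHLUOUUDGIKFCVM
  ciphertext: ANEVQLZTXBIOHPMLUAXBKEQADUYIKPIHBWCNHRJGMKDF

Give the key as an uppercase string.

HIITELBW

  i= 0: A-T =  7 → H
  i= 1: N-F =  8 → I
  i= 2: E-W =  8 → I
  i= 3: V-C = 19 → T
  i= 4: Q-M =  4 → E
  i= 5: L-A = 11 → L
  i= 6: Z-Y =  1 → B
  i= 7: T-X = 22 → W
  i= 8: X-Q =  7 → H
  i= 9: B-T =  8 → I
  i=10: I-A =  8 → I
  i=11: O-V = 19 → T
  i=12: H-D =  4 → E
  i=13: P-E = 11 → L
  i=14: M-L =  1 → B
  i=15: L-P = 22 → W
  i=16: U-N =  7 → H
  i=17: A-S =  8 → I
  i=18: X-P =  8 → I
  i=19: B-I = 19 → T
  i=20: K-G =  4 → E
  i=21: E-T = 11 → L
  i=22: Q-P =  1 → B
  i=23: A-E = 22 → W
  i=24: D-W =  7 → H
  i=25: U-M =  8 → I
  i=26: Y-Q =  8 → I
  i=27: I-P = 19 → T
  i=28: K-G =  4 → E
  i=29: P-E = 11 → L
  i=30: I-H =  1 → B
  i=31: H-L = 22 → W
  i=32: B-U =  7 → H
  i=33: W-O =  8 → I
  i=34: C-U =  8 → I
  i=35: N-U = 19 → T
  i=36: H-D =  4 → E
  i=37: R-G = 11 → L
  i=38: J-I =  1 → B
  i=39: G-K = 22 → W
  i=40: M-F =  7 → H
  i=41: K-C =  8 → I
  i=42: D-V =  8 → I
  i=43: F-M = 19 → T
  shifts repeat with period 8: HIITELBW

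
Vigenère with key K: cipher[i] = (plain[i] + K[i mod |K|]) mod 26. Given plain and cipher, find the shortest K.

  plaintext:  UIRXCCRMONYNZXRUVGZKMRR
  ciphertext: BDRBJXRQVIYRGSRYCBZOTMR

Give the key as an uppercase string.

HVAE

  i= 0: B-U =  7 → H
  i= 1: D-I = 21 → V
  i= 2: R-R =  0 → A
  i= 3: B-X =  4 → E
  i= 4: J-C =  7 → H
  i= 5: X-C = 21 → V
  i= 6: R-R =  0 → A
  i= 7: Q-M =  4 → E
  i= 8: V-O =  7 → H
  i= 9: I-N = 21 → V
  i=10: Y-Y =  0 → A
  i=11: R-N =  4 → E
  i=12: G-Z =  7 → H
  i=13: S-X = 21 → V
  i=14: R-R =  0 → A
  i=15: Y-U =  4 → E
  i=16: C-V =  7 → H
  i=17: B-G = 21 → V
  i=18: Z-Z =  0 → A
  i=19: O-K =  4 → E
  i=20: T-M =  7 → H
  i=21: M-R = 21 → V
  i=22: R-R =  0 → A
  shifts repeat with period 4: HVAE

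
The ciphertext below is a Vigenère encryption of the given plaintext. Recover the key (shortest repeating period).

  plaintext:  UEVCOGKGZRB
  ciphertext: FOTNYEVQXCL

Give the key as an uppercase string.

LKY

  i= 0: F-U = 11 → L
  i= 1: O-E = 10 → K
  i= 2: T-V = 24 → Y
  i= 3: N-C = 11 → L
  i= 4: Y-O = 10 → K
  i= 5: E-G = 24 → Y
  i= 6: V-K = 11 → L
  i= 7: Q-G = 10 → K
  i= 8: X-Z = 24 → Y
  i= 9: C-R = 11 → L
  i=10: L-B = 10 → K
  shifts repeat with period 3: LKY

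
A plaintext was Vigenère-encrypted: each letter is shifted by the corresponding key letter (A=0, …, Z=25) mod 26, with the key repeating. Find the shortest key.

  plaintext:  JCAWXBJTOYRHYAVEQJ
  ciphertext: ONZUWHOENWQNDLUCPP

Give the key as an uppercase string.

  i= 0: O-J =  5 → F
  i= 1: N-C = 11 → L
  i= 2: Z-A = 25 → Z
  i= 3: U-W = 24 → Y
  i= 4: W-X = 25 → Z
  i= 5: H-B =  6 → G
  i= 6: O-J =  5 → F
  i= 7: E-T = 11 → L
  i= 8: N-O = 25 → Z
  i= 9: W-Y = 24 → Y
  i=10: Q-R = 25 → Z
  i=11: N-H =  6 → G
  i=12: D-Y =  5 → F
  i=13: L-A = 11 → L
  i=14: U-V = 25 → Z
  i=15: C-E = 24 → Y
  i=16: P-Q = 25 → Z
  i=17: P-J =  6 → G
  shifts repeat with period 6: FLZYZG

FLZYZG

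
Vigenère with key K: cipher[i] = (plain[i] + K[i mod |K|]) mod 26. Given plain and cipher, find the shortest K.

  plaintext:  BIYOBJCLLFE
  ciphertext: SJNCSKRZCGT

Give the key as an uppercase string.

  i= 0: S-B = 17 → R
  i= 1: J-I =  1 → B
  i= 2: N-Y = 15 → P
  i= 3: C-O = 14 → O
  i= 4: S-B = 17 → R
  i= 5: K-J =  1 → B
  i= 6: R-C = 15 → P
  i= 7: Z-L = 14 → O
  i= 8: C-L = 17 → R
  i= 9: G-F =  1 → B
  i=10: T-E = 15 → P
  shifts repeat with period 4: RBPO

RBPO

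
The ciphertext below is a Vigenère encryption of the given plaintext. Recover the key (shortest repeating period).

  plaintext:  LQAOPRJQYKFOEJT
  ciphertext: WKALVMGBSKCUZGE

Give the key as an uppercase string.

  i= 0: W-L = 11 → L
  i= 1: K-Q = 20 → U
  i= 2: A-A =  0 → A
  i= 3: L-O = 23 → X
  i= 4: V-P =  6 → G
  i= 5: M-R = 21 → V
  i= 6: G-J = 23 → X
  i= 7: B-Q = 11 → L
  i= 8: S-Y = 20 → U
  i= 9: K-K =  0 → A
  i=10: C-F = 23 → X
  i=11: U-O =  6 → G
  i=12: Z-E = 21 → V
  i=13: G-J = 23 → X
  i=14: E-T = 11 → L
  shifts repeat with period 7: LUAXGVX

LUAXGVX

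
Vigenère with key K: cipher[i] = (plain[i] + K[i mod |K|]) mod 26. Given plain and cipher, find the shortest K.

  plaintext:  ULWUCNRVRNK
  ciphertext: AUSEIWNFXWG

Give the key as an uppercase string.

GJWK

  i= 0: A-U =  6 → G
  i= 1: U-L =  9 → J
  i= 2: S-W = 22 → W
  i= 3: E-U = 10 → K
  i= 4: I-C =  6 → G
  i= 5: W-N =  9 → J
  i= 6: N-R = 22 → W
  i= 7: F-V = 10 → K
  i= 8: X-R =  6 → G
  i= 9: W-N =  9 → J
  i=10: G-K = 22 → W
  shifts repeat with period 4: GJWK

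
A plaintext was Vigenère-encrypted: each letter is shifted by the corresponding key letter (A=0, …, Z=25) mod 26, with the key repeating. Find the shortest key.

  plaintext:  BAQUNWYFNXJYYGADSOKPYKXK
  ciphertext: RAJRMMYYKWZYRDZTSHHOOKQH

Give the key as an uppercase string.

  i= 0: R-B = 16 → Q
  i= 1: A-A =  0 → A
  i= 2: J-Q = 19 → T
  i= 3: R-U = 23 → X
  i= 4: M-N = 25 → Z
  i= 5: M-W = 16 → Q
  i= 6: Y-Y =  0 → A
  i= 7: Y-F = 19 → T
  i= 8: K-N = 23 → X
  i= 9: W-X = 25 → Z
  i=10: Z-J = 16 → Q
  i=11: Y-Y =  0 → A
  i=12: R-Y = 19 → T
  i=13: D-G = 23 → X
  i=14: Z-A = 25 → Z
  i=15: T-D = 16 → Q
  i=16: S-S =  0 → A
  i=17: H-O = 19 → T
  i=18: H-K = 23 → X
  i=19: O-P = 25 → Z
  i=20: O-Y = 16 → Q
  i=21: K-K =  0 → A
  i=22: Q-X = 19 → T
  i=23: H-K = 23 → X
  shifts repeat with period 5: QATXZ

QATXZ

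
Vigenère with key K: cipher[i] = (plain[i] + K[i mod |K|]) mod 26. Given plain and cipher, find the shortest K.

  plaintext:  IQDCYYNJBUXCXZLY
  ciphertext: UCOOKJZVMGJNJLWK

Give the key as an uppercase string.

MML

  i= 0: U-I = 12 → M
  i= 1: C-Q = 12 → M
  i= 2: O-D = 11 → L
  i= 3: O-C = 12 → M
  i= 4: K-Y = 12 → M
  i= 5: J-Y = 11 → L
  i= 6: Z-N = 12 → M
  i= 7: V-J = 12 → M
  i= 8: M-B = 11 → L
  i= 9: G-U = 12 → M
  i=10: J-X = 12 → M
  i=11: N-C = 11 → L
  i=12: J-X = 12 → M
  i=13: L-Z = 12 → M
  i=14: W-L = 11 → L
  i=15: K-Y = 12 → M
  shifts repeat with period 3: MML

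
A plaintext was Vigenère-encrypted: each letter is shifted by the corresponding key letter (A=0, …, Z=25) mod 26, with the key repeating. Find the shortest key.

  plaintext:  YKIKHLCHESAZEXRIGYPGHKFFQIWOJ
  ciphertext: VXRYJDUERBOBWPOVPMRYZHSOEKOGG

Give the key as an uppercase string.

  i= 0: V-Y = 23 → X
  i= 1: X-K = 13 → N
  i= 2: R-I =  9 → J
  i= 3: Y-K = 14 → O
  i= 4: J-H =  2 → C
  i= 5: D-L = 18 → S
  i= 6: U-C = 18 → S
  i= 7: E-H = 23 → X
  i= 8: R-E = 13 → N
  i= 9: B-S =  9 → J
  i=10: O-A = 14 → O
  i=11: B-Z =  2 → C
  i=12: W-E = 18 → S
  i=13: P-X = 18 → S
  i=14: O-R = 23 → X
  i=15: V-I = 13 → N
  i=16: P-G =  9 → J
  i=17: M-Y = 14 → O
  i=18: R-P =  2 → C
  i=19: Y-G = 18 → S
  i=20: Z-H = 18 → S
  i=21: H-K = 23 → X
  i=22: S-F = 13 → N
  i=23: O-F =  9 → J
  i=24: E-Q = 14 → O
  i=25: K-I =  2 → C
  i=26: O-W = 18 → S
  i=27: G-O = 18 → S
  i=28: G-J = 23 → X
  shifts repeat with period 7: XNJOCSS

XNJOCSS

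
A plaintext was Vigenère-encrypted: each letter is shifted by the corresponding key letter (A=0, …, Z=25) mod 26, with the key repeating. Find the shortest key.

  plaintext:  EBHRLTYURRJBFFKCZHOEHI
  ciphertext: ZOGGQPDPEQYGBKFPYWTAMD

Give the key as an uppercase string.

  i= 0: Z-E = 21 → V
  i= 1: O-B = 13 → N
  i= 2: G-H = 25 → Z
  i= 3: G-R = 15 → P
  i= 4: Q-L =  5 → F
  i= 5: P-T = 22 → W
  i= 6: D-Y =  5 → F
  i= 7: P-U = 21 → V
  i= 8: E-R = 13 → N
  i= 9: Q-R = 25 → Z
  i=10: Y-J = 15 → P
  i=11: G-B =  5 → F
  i=12: B-F = 22 → W
  i=13: K-F =  5 → F
  i=14: F-K = 21 → V
  i=15: P-C = 13 → N
  i=16: Y-Z = 25 → Z
  i=17: W-H = 15 → P
  i=18: T-O =  5 → F
  i=19: A-E = 22 → W
  i=20: M-H =  5 → F
  i=21: D-I = 21 → V
  shifts repeat with period 7: VNZPFWF

VNZPFWF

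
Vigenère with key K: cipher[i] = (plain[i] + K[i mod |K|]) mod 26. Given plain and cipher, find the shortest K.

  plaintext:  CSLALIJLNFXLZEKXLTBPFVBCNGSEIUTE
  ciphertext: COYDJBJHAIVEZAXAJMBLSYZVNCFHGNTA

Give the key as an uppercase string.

AWNDYT

  i= 0: C-C =  0 → A
  i= 1: O-S = 22 → W
  i= 2: Y-L = 13 → N
  i= 3: D-A =  3 → D
  i= 4: J-L = 24 → Y
  i= 5: B-I = 19 → T
  i= 6: J-J =  0 → A
  i= 7: H-L = 22 → W
  i= 8: A-N = 13 → N
  i= 9: I-F =  3 → D
  i=10: V-X = 24 → Y
  i=11: E-L = 19 → T
  i=12: Z-Z =  0 → A
  i=13: A-E = 22 → W
  i=14: X-K = 13 → N
  i=15: A-X =  3 → D
  i=16: J-L = 24 → Y
  i=17: M-T = 19 → T
  i=18: B-B =  0 → A
  i=19: L-P = 22 → W
  i=20: S-F = 13 → N
  i=21: Y-V =  3 → D
  i=22: Z-B = 24 → Y
  i=23: V-C = 19 → T
  i=24: N-N =  0 → A
  i=25: C-G = 22 → W
  i=26: F-S = 13 → N
  i=27: H-E =  3 → D
  i=28: G-I = 24 → Y
  i=29: N-U = 19 → T
  i=30: T-T =  0 → A
  i=31: A-E = 22 → W
  shifts repeat with period 6: AWNDYT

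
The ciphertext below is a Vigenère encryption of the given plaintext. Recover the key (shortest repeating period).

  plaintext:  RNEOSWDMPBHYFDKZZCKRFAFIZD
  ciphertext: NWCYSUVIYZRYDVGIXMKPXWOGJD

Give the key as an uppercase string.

  i= 0: N-R = 22 → W
  i= 1: W-N =  9 → J
  i= 2: C-E = 24 → Y
  i= 3: Y-O = 10 → K
  i= 4: S-S =  0 → A
  i= 5: U-W = 24 → Y
  i= 6: V-D = 18 → S
  i= 7: I-M = 22 → W
  i= 8: Y-P =  9 → J
  i= 9: Z-B = 24 → Y
  i=10: R-H = 10 → K
  i=11: Y-Y =  0 → A
  i=12: D-F = 24 → Y
  i=13: V-D = 18 → S
  i=14: G-K = 22 → W
  i=15: I-Z =  9 → J
  i=16: X-Z = 24 → Y
  i=17: M-C = 10 → K
  i=18: K-K =  0 → A
  i=19: P-R = 24 → Y
  i=20: X-F = 18 → S
  i=21: W-A = 22 → W
  i=22: O-F =  9 → J
  i=23: G-I = 24 → Y
  i=24: J-Z = 10 → K
  i=25: D-D =  0 → A
  shifts repeat with period 7: WJYKAYS

WJYKAYS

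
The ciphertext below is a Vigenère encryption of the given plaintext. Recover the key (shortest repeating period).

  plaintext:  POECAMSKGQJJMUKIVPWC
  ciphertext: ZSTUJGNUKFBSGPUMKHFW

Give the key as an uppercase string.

  i= 0: Z-P = 10 → K
  i= 1: S-O =  4 → E
  i= 2: T-E = 15 → P
  i= 3: U-C = 18 → S
  i= 4: J-A =  9 → J
  i= 5: G-M = 20 → U
  i= 6: N-S = 21 → V
  i= 7: U-K = 10 → K
  i= 8: K-G =  4 → E
  i= 9: F-Q = 15 → P
  i=10: B-J = 18 → S
  i=11: S-J =  9 → J
  i=12: G-M = 20 → U
  i=13: P-U = 21 → V
  i=14: U-K = 10 → K
  i=15: M-I =  4 → E
  i=16: K-V = 15 → P
  i=17: H-P = 18 → S
  i=18: F-W =  9 → J
  i=19: W-C = 20 → U
  shifts repeat with period 7: KEPSJUV

KEPSJUV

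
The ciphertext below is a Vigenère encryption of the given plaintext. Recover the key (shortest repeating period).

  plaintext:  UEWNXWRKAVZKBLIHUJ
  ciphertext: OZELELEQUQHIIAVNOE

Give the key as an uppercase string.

UVIYHPNG

  i= 0: O-U = 20 → U
  i= 1: Z-E = 21 → V
  i= 2: E-W =  8 → I
  i= 3: L-N = 24 → Y
  i= 4: E-X =  7 → H
  i= 5: L-W = 15 → P
  i= 6: E-R = 13 → N
  i= 7: Q-K =  6 → G
  i= 8: U-A = 20 → U
  i= 9: Q-V = 21 → V
  i=10: H-Z =  8 → I
  i=11: I-K = 24 → Y
  i=12: I-B =  7 → H
  i=13: A-L = 15 → P
  i=14: V-I = 13 → N
  i=15: N-H =  6 → G
  i=16: O-U = 20 → U
  i=17: E-J = 21 → V
  shifts repeat with period 8: UVIYHPNG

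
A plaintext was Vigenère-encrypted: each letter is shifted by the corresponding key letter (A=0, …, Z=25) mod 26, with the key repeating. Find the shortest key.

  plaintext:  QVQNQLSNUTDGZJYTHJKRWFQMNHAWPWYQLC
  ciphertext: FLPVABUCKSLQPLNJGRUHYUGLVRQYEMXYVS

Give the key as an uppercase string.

  i= 0: F-Q = 15 → P
  i= 1: L-V = 16 → Q
  i= 2: P-Q = 25 → Z
  i= 3: V-N =  8 → I
  i= 4: A-Q = 10 → K
  i= 5: B-L = 16 → Q
  i= 6: U-S =  2 → C
  i= 7: C-N = 15 → P
  i= 8: K-U = 16 → Q
  i= 9: S-T = 25 → Z
  i=10: L-D =  8 → I
  i=11: Q-G = 10 → K
  i=12: P-Z = 16 → Q
  i=13: L-J =  2 → C
  i=14: N-Y = 15 → P
  i=15: J-T = 16 → Q
  i=16: G-H = 25 → Z
  i=17: R-J =  8 → I
  i=18: U-K = 10 → K
  i=19: H-R = 16 → Q
  i=20: Y-W =  2 → C
  i=21: U-F = 15 → P
  i=22: G-Q = 16 → Q
  i=23: L-M = 25 → Z
  i=24: V-N =  8 → I
  i=25: R-H = 10 → K
  i=26: Q-A = 16 → Q
  i=27: Y-W =  2 → C
  i=28: E-P = 15 → P
  i=29: M-W = 16 → Q
  i=30: X-Y = 25 → Z
  i=31: Y-Q =  8 → I
  i=32: V-L = 10 → K
  i=33: S-C = 16 → Q
  shifts repeat with period 7: PQZIKQC

PQZIKQC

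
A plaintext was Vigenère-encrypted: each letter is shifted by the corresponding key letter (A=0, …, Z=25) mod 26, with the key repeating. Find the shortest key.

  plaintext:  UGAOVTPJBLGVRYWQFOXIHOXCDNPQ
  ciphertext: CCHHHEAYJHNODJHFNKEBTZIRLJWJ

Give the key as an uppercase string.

IWHTMLLP

  i= 0: C-U =  8 → I
  i= 1: C-G = 22 → W
  i= 2: H-A =  7 → H
  i= 3: H-O = 19 → T
  i= 4: H-V = 12 → M
  i= 5: E-T = 11 → L
  i= 6: A-P = 11 → L
  i= 7: Y-J = 15 → P
  i= 8: J-B =  8 → I
  i= 9: H-L = 22 → W
  i=10: N-G =  7 → H
  i=11: O-V = 19 → T
  i=12: D-R = 12 → M
  i=13: J-Y = 11 → L
  i=14: H-W = 11 → L
  i=15: F-Q = 15 → P
  i=16: N-F =  8 → I
  i=17: K-O = 22 → W
  i=18: E-X =  7 → H
  i=19: B-I = 19 → T
  i=20: T-H = 12 → M
  i=21: Z-O = 11 → L
  i=22: I-X = 11 → L
  i=23: R-C = 15 → P
  i=24: L-D =  8 → I
  i=25: J-N = 22 → W
  i=26: W-P =  7 → H
  i=27: J-Q = 19 → T
  shifts repeat with period 8: IWHTMLLP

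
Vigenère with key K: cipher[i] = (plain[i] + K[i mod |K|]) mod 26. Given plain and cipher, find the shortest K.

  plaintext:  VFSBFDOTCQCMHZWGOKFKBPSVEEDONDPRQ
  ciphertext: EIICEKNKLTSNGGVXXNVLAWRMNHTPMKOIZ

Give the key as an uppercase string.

  i= 0: E-V =  9 → J
  i= 1: I-F =  3 → D
  i= 2: I-S = 16 → Q
  i= 3: C-B =  1 → B
  i= 4: E-F = 25 → Z
  i= 5: K-D =  7 → H
  i= 6: N-O = 25 → Z
  i= 7: K-T = 17 → R
  i= 8: L-C =  9 → J
  i= 9: T-Q =  3 → D
  i=10: S-C = 16 → Q
  i=11: N-M =  1 → B
  i=12: G-H = 25 → Z
  i=13: G-Z =  7 → H
  i=14: V-W = 25 → Z
  i=15: X-G = 17 → R
  i=16: X-O =  9 → J
  i=17: N-K =  3 → D
  i=18: V-F = 16 → Q
  i=19: L-K =  1 → B
  i=20: A-B = 25 → Z
  i=21: W-P =  7 → H
  i=22: R-S = 25 → Z
  i=23: M-V = 17 → R
  i=24: N-E =  9 → J
  i=25: H-E =  3 → D
  i=26: T-D = 16 → Q
  i=27: P-O =  1 → B
  i=28: M-N = 25 → Z
  i=29: K-D =  7 → H
  i=30: O-P = 25 → Z
  i=31: I-R = 17 → R
  i=32: Z-Q =  9 → J
  shifts repeat with period 8: JDQBZHZR

JDQBZHZR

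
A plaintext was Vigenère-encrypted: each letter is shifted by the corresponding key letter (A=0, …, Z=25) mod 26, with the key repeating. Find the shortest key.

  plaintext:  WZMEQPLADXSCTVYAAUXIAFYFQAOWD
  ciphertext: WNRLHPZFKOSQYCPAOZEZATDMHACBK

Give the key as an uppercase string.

AOFHR

  i= 0: W-W =  0 → A
  i= 1: N-Z = 14 → O
  i= 2: R-M =  5 → F
  i= 3: L-E =  7 → H
  i= 4: H-Q = 17 → R
  i= 5: P-P =  0 → A
  i= 6: Z-L = 14 → O
  i= 7: F-A =  5 → F
  i= 8: K-D =  7 → H
  i= 9: O-X = 17 → R
  i=10: S-S =  0 → A
  i=11: Q-C = 14 → O
  i=12: Y-T =  5 → F
  i=13: C-V =  7 → H
  i=14: P-Y = 17 → R
  i=15: A-A =  0 → A
  i=16: O-A = 14 → O
  i=17: Z-U =  5 → F
  i=18: E-X =  7 → H
  i=19: Z-I = 17 → R
  i=20: A-A =  0 → A
  i=21: T-F = 14 → O
  i=22: D-Y =  5 → F
  i=23: M-F =  7 → H
  i=24: H-Q = 17 → R
  i=25: A-A =  0 → A
  i=26: C-O = 14 → O
  i=27: B-W =  5 → F
  i=28: K-D =  7 → H
  shifts repeat with period 5: AOFHR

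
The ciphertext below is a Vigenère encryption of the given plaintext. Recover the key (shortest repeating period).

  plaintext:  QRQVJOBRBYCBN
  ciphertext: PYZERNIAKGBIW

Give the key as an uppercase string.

ZHJJI

  i= 0: P-Q = 25 → Z
  i= 1: Y-R =  7 → H
  i= 2: Z-Q =  9 → J
  i= 3: E-V =  9 → J
  i= 4: R-J =  8 → I
  i= 5: N-O = 25 → Z
  i= 6: I-B =  7 → H
  i= 7: A-R =  9 → J
  i= 8: K-B =  9 → J
  i= 9: G-Y =  8 → I
  i=10: B-C = 25 → Z
  i=11: I-B =  7 → H
  i=12: W-N =  9 → J
  shifts repeat with period 5: ZHJJI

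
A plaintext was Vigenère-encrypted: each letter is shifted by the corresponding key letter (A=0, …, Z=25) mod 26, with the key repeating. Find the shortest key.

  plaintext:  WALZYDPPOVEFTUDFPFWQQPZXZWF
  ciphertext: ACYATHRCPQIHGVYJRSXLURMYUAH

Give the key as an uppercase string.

ECNBV

  i= 0: A-W =  4 → E
  i= 1: C-A =  2 → C
  i= 2: Y-L = 13 → N
  i= 3: A-Z =  1 → B
  i= 4: T-Y = 21 → V
  i= 5: H-D =  4 → E
  i= 6: R-P =  2 → C
  i= 7: C-P = 13 → N
  i= 8: P-O =  1 → B
  i= 9: Q-V = 21 → V
  i=10: I-E =  4 → E
  i=11: H-F =  2 → C
  i=12: G-T = 13 → N
  i=13: V-U =  1 → B
  i=14: Y-D = 21 → V
  i=15: J-F =  4 → E
  i=16: R-P =  2 → C
  i=17: S-F = 13 → N
  i=18: X-W =  1 → B
  i=19: L-Q = 21 → V
  i=20: U-Q =  4 → E
  i=21: R-P =  2 → C
  i=22: M-Z = 13 → N
  i=23: Y-X =  1 → B
  i=24: U-Z = 21 → V
  i=25: A-W =  4 → E
  i=26: H-F =  2 → C
  shifts repeat with period 5: ECNBV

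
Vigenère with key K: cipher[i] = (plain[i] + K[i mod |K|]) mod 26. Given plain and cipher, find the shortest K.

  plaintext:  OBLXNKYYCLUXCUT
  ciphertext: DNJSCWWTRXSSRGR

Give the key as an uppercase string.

PMYV

  i= 0: D-O = 15 → P
  i= 1: N-B = 12 → M
  i= 2: J-L = 24 → Y
  i= 3: S-X = 21 → V
  i= 4: C-N = 15 → P
  i= 5: W-K = 12 → M
  i= 6: W-Y = 24 → Y
  i= 7: T-Y = 21 → V
  i= 8: R-C = 15 → P
  i= 9: X-L = 12 → M
  i=10: S-U = 24 → Y
  i=11: S-X = 21 → V
  i=12: R-C = 15 → P
  i=13: G-U = 12 → M
  i=14: R-T = 24 → Y
  shifts repeat with period 4: PMYV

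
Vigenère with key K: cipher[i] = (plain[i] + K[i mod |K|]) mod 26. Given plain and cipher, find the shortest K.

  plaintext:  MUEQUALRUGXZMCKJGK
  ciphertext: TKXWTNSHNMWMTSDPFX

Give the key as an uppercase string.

HQTGZN

  i= 0: T-M =  7 → H
  i= 1: K-U = 16 → Q
  i= 2: X-E = 19 → T
  i= 3: W-Q =  6 → G
  i= 4: T-U = 25 → Z
  i= 5: N-A = 13 → N
  i= 6: S-L =  7 → H
  i= 7: H-R = 16 → Q
  i= 8: N-U = 19 → T
  i= 9: M-G =  6 → G
  i=10: W-X = 25 → Z
  i=11: M-Z = 13 → N
  i=12: T-M =  7 → H
  i=13: S-C = 16 → Q
  i=14: D-K = 19 → T
  i=15: P-J =  6 → G
  i=16: F-G = 25 → Z
  i=17: X-K = 13 → N
  shifts repeat with period 6: HQTGZN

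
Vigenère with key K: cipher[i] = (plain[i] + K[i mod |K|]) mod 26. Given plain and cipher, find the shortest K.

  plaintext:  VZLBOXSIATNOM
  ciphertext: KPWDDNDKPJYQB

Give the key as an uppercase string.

  i= 0: K-V = 15 → P
  i= 1: P-Z = 16 → Q
  i= 2: W-L = 11 → L
  i= 3: D-B =  2 → C
  i= 4: D-O = 15 → P
  i= 5: N-X = 16 → Q
  i= 6: D-S = 11 → L
  i= 7: K-I =  2 → C
  i= 8: P-A = 15 → P
  i= 9: J-T = 16 → Q
  i=10: Y-N = 11 → L
  i=11: Q-O =  2 → C
  i=12: B-M = 15 → P
  shifts repeat with period 4: PQLC

PQLC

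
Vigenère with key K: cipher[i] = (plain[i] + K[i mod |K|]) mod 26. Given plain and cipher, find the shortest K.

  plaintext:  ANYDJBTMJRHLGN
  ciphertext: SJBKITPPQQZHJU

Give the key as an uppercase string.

  i= 0: S-A = 18 → S
  i= 1: J-N = 22 → W
  i= 2: B-Y =  3 → D
  i= 3: K-D =  7 → H
  i= 4: I-J = 25 → Z
  i= 5: T-B = 18 → S
  i= 6: P-T = 22 → W
  i= 7: P-M =  3 → D
  i= 8: Q-J =  7 → H
  i= 9: Q-R = 25 → Z
  i=10: Z-H = 18 → S
  i=11: H-L = 22 → W
  i=12: J-G =  3 → D
  i=13: U-N =  7 → H
  shifts repeat with period 5: SWDHZ

SWDHZ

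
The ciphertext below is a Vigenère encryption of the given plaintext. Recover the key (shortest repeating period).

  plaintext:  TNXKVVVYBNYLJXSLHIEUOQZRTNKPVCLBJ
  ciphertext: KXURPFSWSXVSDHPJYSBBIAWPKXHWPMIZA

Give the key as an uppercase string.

  i= 0: K-T = 17 → R
  i= 1: X-N = 10 → K
  i= 2: U-X = 23 → X
  i= 3: R-K =  7 → H
  i= 4: P-V = 20 → U
  i= 5: F-V = 10 → K
  i= 6: S-V = 23 → X
  i= 7: W-Y = 24 → Y
  i= 8: S-B = 17 → R
  i= 9: X-N = 10 → K
  i=10: V-Y = 23 → X
  i=11: S-L =  7 → H
  i=12: D-J = 20 → U
  i=13: H-X = 10 → K
  i=14: P-S = 23 → X
  i=15: J-L = 24 → Y
  i=16: Y-H = 17 → R
  i=17: S-I = 10 → K
  i=18: B-E = 23 → X
  i=19: B-U =  7 → H
  i=20: I-O = 20 → U
  i=21: A-Q = 10 → K
  i=22: W-Z = 23 → X
  i=23: P-R = 24 → Y
  i=24: K-T = 17 → R
  i=25: X-N = 10 → K
  i=26: H-K = 23 → X
  i=27: W-P =  7 → H
  i=28: P-V = 20 → U
  i=29: M-C = 10 → K
  i=30: I-L = 23 → X
  i=31: Z-B = 24 → Y
  i=32: A-J = 17 → R
  shifts repeat with period 8: RKXHUKXY

RKXHUKXY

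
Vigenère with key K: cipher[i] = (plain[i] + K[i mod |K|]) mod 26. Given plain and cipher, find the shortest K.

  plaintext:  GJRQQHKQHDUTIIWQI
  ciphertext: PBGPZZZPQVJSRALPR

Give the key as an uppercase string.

JSPZ

  i= 0: P-G =  9 → J
  i= 1: B-J = 18 → S
  i= 2: G-R = 15 → P
  i= 3: P-Q = 25 → Z
  i= 4: Z-Q =  9 → J
  i= 5: Z-H = 18 → S
  i= 6: Z-K = 15 → P
  i= 7: P-Q = 25 → Z
  i= 8: Q-H =  9 → J
  i= 9: V-D = 18 → S
  i=10: J-U = 15 → P
  i=11: S-T = 25 → Z
  i=12: R-I =  9 → J
  i=13: A-I = 18 → S
  i=14: L-W = 15 → P
  i=15: P-Q = 25 → Z
  i=16: R-I =  9 → J
  shifts repeat with period 4: JSPZ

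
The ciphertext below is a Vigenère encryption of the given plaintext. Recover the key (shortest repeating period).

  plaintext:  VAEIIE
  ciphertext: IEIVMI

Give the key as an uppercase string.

  i= 0: I-V = 13 → N
  i= 1: E-A =  4 → E
  i= 2: I-E =  4 → E
  i= 3: V-I = 13 → N
  i= 4: M-I =  4 → E
  i= 5: I-E =  4 → E
  shifts repeat with period 3: NEE

NEE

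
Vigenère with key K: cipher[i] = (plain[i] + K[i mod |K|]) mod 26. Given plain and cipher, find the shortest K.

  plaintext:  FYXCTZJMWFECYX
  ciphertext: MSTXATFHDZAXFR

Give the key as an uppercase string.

  i= 0: M-F =  7 → H
  i= 1: S-Y = 20 → U
  i= 2: T-X = 22 → W
  i= 3: X-C = 21 → V
  i= 4: A-T =  7 → H
  i= 5: T-Z = 20 → U
  i= 6: F-J = 22 → W
  i= 7: H-M = 21 → V
  i= 8: D-W =  7 → H
  i= 9: Z-F = 20 → U
  i=10: A-E = 22 → W
  i=11: X-C = 21 → V
  i=12: F-Y =  7 → H
  i=13: R-X = 20 → U
  shifts repeat with period 4: HUWV

HUWV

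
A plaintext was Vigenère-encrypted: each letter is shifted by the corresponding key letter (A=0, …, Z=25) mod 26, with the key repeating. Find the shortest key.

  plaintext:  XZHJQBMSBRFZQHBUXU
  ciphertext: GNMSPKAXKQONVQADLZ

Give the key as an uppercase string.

  i= 0: G-X =  9 → J
  i= 1: N-Z = 14 → O
  i= 2: M-H =  5 → F
  i= 3: S-J =  9 → J
  i= 4: P-Q = 25 → Z
  i= 5: K-B =  9 → J
  i= 6: A-M = 14 → O
  i= 7: X-S =  5 → F
  i= 8: K-B =  9 → J
  i= 9: Q-R = 25 → Z
  i=10: O-F =  9 → J
  i=11: N-Z = 14 → O
  i=12: V-Q =  5 → F
  i=13: Q-H =  9 → J
  i=14: A-B = 25 → Z
  i=15: D-U =  9 → J
  i=16: L-X = 14 → O
  i=17: Z-U =  5 → F
  shifts repeat with period 5: JOFJZ

JOFJZ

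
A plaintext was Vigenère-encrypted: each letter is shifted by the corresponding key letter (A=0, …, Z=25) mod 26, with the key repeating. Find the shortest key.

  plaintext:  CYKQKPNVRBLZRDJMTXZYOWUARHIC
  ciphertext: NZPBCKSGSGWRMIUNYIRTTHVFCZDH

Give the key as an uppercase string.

LBFLSVF

  i= 0: N-C = 11 → L
  i= 1: Z-Y =  1 → B
  i= 2: P-K =  5 → F
  i= 3: B-Q = 11 → L
  i= 4: C-K = 18 → S
  i= 5: K-P = 21 → V
  i= 6: S-N =  5 → F
  i= 7: G-V = 11 → L
  i= 8: S-R =  1 → B
  i= 9: G-B =  5 → F
  i=10: W-L = 11 → L
  i=11: R-Z = 18 → S
  i=12: M-R = 21 → V
  i=13: I-D =  5 → F
  i=14: U-J = 11 → L
  i=15: N-M =  1 → B
  i=16: Y-T =  5 → F
  i=17: I-X = 11 → L
  i=18: R-Z = 18 → S
  i=19: T-Y = 21 → V
  i=20: T-O =  5 → F
  i=21: H-W = 11 → L
  i=22: V-U =  1 → B
  i=23: F-A =  5 → F
  i=24: C-R = 11 → L
  i=25: Z-H = 18 → S
  i=26: D-I = 21 → V
  i=27: H-C =  5 → F
  shifts repeat with period 7: LBFLSVF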